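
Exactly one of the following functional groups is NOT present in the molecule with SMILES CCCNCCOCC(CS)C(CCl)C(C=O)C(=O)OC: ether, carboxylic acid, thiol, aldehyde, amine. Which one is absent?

thiol: present (CH(CH2SH) — pendant –CH2SH → thiol).
aldehyde: present (CH(CHO) — pendant –CHO: carbonyl C bonded to C and H → aldehyde).
amine: present (CH2NHCH2 — C–N–C with sp³ carbons and no adjacent C=O → amine (secondary)).
ether: present (CH2OCH2 — C–O–C with sp³ carbons on both sides and no adjacent C=O → ether).
carboxylic acid: absent. In COOCH3, the acyl oxygen is bonded to carbon (–O–C), not to H, so this is an ester.

carboxylic acid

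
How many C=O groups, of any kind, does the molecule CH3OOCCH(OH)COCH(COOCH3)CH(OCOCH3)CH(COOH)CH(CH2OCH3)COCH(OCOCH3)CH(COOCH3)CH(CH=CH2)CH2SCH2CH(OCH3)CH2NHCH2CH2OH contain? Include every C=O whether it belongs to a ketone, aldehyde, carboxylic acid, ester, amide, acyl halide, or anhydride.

8

CH3OOC: ester, 1 C=O (running total 1).
CO: ketone, 1 C=O (running total 2).
CH(COOCH3): ester, 1 C=O (running total 3).
CH(OCOCH3): ester, 1 C=O (running total 4).
CH(COOH): carboxylic acid, 1 C=O (running total 5).
CO: ketone, 1 C=O (running total 6).
CH(OCOCH3): ester, 1 C=O (running total 7).
CH(COOCH3): ester, 1 C=O (running total 8).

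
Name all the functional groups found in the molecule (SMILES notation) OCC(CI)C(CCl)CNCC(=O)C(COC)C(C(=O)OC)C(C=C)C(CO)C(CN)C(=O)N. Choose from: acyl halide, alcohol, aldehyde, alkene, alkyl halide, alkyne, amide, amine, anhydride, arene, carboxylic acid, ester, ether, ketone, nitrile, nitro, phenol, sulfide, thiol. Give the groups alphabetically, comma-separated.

alcohol, alkene, alkyl halide, amide, amine, ester, ether, ketone

Working along the chain:
  HOCH2: HO– on an sp³ carbon → alcohol.
  CH(CH2I): pendant –CH2X: halogen on sp³ carbon → alkyl halide.
  CH(CH2Cl): pendant –CH2X: halogen on sp³ carbon → alkyl halide.
  CH2NHCH2: C–N–C with sp³ carbons and no adjacent C=O → amine (secondary).
  CO: –C(=O)– with carbon on both sides → ketone.
  CH(CH2OCH3): pendant –CH2OCH3: C–O–C linkage → ether.
  CH(COOCH3): pendant –COOCH3: carbonyl C bonded to C and –OCH3 → ester.
  CH(CH=CH2): pendant –CH=CH2: C=C double bond → alkene.
  CH(CH2OH): pendant –CH2OH on an sp³ backbone C → alcohol.
  CH(CH2NH2): pendant –CH2NH2: N on sp³ C, no adjacent C=O → amine.
  CONH2: –C(=O)NH2: carbonyl C bonded to C and to N → amide (the N is not a separate amine).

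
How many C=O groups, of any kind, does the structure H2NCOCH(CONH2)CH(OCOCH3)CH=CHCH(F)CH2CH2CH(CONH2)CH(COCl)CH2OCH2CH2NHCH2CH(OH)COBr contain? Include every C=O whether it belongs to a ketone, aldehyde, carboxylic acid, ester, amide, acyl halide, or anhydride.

H2NCO: amide, 1 C=O (running total 1).
CH(CONH2): amide, 1 C=O (running total 2).
CH(OCOCH3): ester, 1 C=O (running total 3).
CH(CONH2): amide, 1 C=O (running total 4).
CH(COCl): acyl halide, 1 C=O (running total 5).
COBr: acyl halide, 1 C=O (running total 6).

6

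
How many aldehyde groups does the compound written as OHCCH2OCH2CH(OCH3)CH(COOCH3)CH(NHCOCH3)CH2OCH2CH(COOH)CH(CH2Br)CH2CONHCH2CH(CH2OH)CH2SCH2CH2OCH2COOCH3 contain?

Working along the chain:
  OHC: terminal –CHO: carbonyl C bonded to H and C → aldehyde.
  CH2OCH2: C–O–C with sp³ carbons on both sides and no adjacent C=O → ether.
  CH(OCH3): pendant –OCH3: C–O–C with sp³ C, no adjacent C=O → ether.
  CH(COOCH3): pendant –COOCH3: carbonyl C bonded to C and –OCH3 → ester.
  CH(NHCOCH3): pendant –NHC(=O)CH3: N bonded to a carbonyl → amide (not amine).
  CH2OCH2: C–O–C with sp³ carbons on both sides and no adjacent C=O → ether.
  CH(COOH): pendant –COOH: carbonyl C bonded to C and –OH → carboxylic acid.
  CH(CH2Br): pendant –CH2X: halogen on sp³ carbon → alkyl halide.
  CH2CONHCH2: –C(=O)–N– linkage → amide (the N is not an amine).
  CH(CH2OH): pendant –CH2OH on an sp³ backbone C → alcohol.
  CH2SCH2: C–S–C linkage → sulfide (thioether).
  CH2OCH2: C–O–C with sp³ carbons on both sides and no adjacent C=O → ether.
  COOCH3: –C(=O)OCH3: carbonyl C bonded to C and to –OCH3 → ester (not ketone + ether).
Aldehyde appears at: OHC → 1.

1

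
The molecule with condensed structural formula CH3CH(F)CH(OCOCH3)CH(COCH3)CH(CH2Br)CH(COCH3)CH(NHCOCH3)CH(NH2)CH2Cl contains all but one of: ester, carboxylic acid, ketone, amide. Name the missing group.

ketone: present (CH(COCH3) — pendant –COCH3: carbonyl C bonded to two carbons → ketone).
ester: present (CH(OCOCH3) — pendant –OC(=O)CH3: an acyloxy group → ester).
amide: present (CH(NHCOCH3) — pendant –NHC(=O)CH3: N bonded to a carbonyl → amide (not amine)).
carboxylic acid: absent. In CH(OCOCH3), the acyl oxygen is bonded to carbon (–O–C), not to H, so this is an ester. In CH(NHCOCH3), the carbonyl is bonded to nitrogen, not to –OH; that is an amide.

carboxylic acid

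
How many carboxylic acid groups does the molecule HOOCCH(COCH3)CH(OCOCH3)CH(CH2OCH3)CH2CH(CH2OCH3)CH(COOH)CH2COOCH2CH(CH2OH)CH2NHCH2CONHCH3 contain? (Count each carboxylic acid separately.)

2

Reading the structure from left to right:
  HOOC: –COOH: carbonyl C bonded to –OH and C → carboxylic acid (the –OH is not a separate alcohol).
  CH(COCH3): pendant –COCH3: carbonyl C bonded to two carbons → ketone.
  CH(OCOCH3): pendant –OC(=O)CH3: an acyloxy group → ester.
  CH(CH2OCH3): pendant –CH2OCH3: C–O–C linkage → ether.
  CH(CH2OCH3): pendant –CH2OCH3: C–O–C linkage → ether.
  CH(COOH): pendant –COOH: carbonyl C bonded to C and –OH → carboxylic acid.
  CH2COOCH2: –C(=O)–O–C with C on the carbonyl side → ester.
  CH(CH2OH): pendant –CH2OH on an sp³ backbone C → alcohol.
  CH2NHCH2: C–N–C with sp³ carbons and no adjacent C=O → amine (secondary).
  CONHCH3: –C(=O)NHCH3: carbonyl C bonded to C and to N → amide (the N is not an amine).
Carboxylic acid appears at: HOOC, CH(COOH) → 2.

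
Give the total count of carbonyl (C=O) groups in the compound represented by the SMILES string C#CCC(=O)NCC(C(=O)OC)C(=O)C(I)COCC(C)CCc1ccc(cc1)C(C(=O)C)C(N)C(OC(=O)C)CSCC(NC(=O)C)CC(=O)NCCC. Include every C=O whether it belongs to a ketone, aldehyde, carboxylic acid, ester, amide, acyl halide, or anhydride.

CH2CONHCH2: amide, 1 C=O (running total 1).
CH(COOCH3): ester, 1 C=O (running total 2).
CO: ketone, 1 C=O (running total 3).
CH(COCH3): ketone, 1 C=O (running total 4).
CH(OCOCH3): ester, 1 C=O (running total 5).
CH(NHCOCH3): amide, 1 C=O (running total 6).
CH2CONHCH2: amide, 1 C=O (running total 7).

7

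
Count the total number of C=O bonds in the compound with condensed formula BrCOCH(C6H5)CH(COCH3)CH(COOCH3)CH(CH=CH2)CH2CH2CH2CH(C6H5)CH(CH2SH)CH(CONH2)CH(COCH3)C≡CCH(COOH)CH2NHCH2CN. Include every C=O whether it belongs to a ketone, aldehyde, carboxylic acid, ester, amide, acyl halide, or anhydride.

BrCO: acyl halide, 1 C=O (running total 1).
CH(COCH3): ketone, 1 C=O (running total 2).
CH(COOCH3): ester, 1 C=O (running total 3).
CH(CONH2): amide, 1 C=O (running total 4).
CH(COCH3): ketone, 1 C=O (running total 5).
CH(COOH): carboxylic acid, 1 C=O (running total 6).

6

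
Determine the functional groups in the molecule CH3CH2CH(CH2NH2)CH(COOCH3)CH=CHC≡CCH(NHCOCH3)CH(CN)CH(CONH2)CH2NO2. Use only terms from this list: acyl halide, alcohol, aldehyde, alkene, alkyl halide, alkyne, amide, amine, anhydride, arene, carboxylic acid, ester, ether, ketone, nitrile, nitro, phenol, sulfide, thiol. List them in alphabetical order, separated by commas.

alkene, alkyne, amide, amine, ester, nitrile, nitro

Reading the structure from left to right:
  CH(CH2NH2): pendant –CH2NH2: N on sp³ C, no adjacent C=O → amine.
  CH(COOCH3): pendant –COOCH3: carbonyl C bonded to C and –OCH3 → ester.
  CH=CH: C=C double bond → alkene.
  C≡C: C≡C triple bond → alkyne.
  CH(NHCOCH3): pendant –NHC(=O)CH3: N bonded to a carbonyl → amide (not amine).
  CH(CN): pendant –C≡N: nitrile.
  CH(CONH2): pendant –CONH2: carbonyl C bonded to C and N → amide.
  CH2NO2: –NO2 on carbon → nitro group.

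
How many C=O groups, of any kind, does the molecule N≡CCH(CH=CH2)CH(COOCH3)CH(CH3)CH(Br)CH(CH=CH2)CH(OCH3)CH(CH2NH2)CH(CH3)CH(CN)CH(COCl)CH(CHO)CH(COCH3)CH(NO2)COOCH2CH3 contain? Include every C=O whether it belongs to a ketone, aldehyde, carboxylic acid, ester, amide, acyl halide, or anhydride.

5

CH(COOCH3): ester, 1 C=O (running total 1).
CH(COCl): acyl halide, 1 C=O (running total 2).
CH(CHO): aldehyde, 1 C=O (running total 3).
CH(COCH3): ketone, 1 C=O (running total 4).
COOCH2CH3: ester, 1 C=O (running total 5).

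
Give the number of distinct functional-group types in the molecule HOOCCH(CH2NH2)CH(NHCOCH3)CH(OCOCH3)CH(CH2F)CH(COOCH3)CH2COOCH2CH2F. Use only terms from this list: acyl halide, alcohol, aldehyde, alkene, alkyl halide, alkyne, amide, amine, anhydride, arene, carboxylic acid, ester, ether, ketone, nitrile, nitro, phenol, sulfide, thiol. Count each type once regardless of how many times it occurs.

Taking each segment in turn:
  HOOC: –COOH: carbonyl C bonded to –OH and C → carboxylic acid (the –OH is not a separate alcohol).
  CH(CH2NH2): pendant –CH2NH2: N on sp³ C, no adjacent C=O → amine.
  CH(NHCOCH3): pendant –NHC(=O)CH3: N bonded to a carbonyl → amide (not amine).
  CH(OCOCH3): pendant –OC(=O)CH3: an acyloxy group → ester.
  CH(CH2F): pendant –CH2X: halogen on sp³ carbon → alkyl halide.
  CH(COOCH3): pendant –COOCH3: carbonyl C bonded to C and –OCH3 → ester.
  CH2COOCH2: –C(=O)–O–C with C on the carbonyl side → ester.
  CH2F: halogen on an sp³ carbon → alkyl halide.
Distinct types present: alkyl halide, amide, amine, carboxylic acid, ester.

5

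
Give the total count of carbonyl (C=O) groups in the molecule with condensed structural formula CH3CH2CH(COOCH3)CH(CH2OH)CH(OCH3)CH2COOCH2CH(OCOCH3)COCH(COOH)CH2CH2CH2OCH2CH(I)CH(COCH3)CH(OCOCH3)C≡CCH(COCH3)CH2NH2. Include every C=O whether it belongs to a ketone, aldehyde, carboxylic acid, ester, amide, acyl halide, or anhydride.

8

CH(COOCH3): ester, 1 C=O (running total 1).
CH2COOCH2: ester, 1 C=O (running total 2).
CH(OCOCH3): ester, 1 C=O (running total 3).
CO: ketone, 1 C=O (running total 4).
CH(COOH): carboxylic acid, 1 C=O (running total 5).
CH(COCH3): ketone, 1 C=O (running total 6).
CH(OCOCH3): ester, 1 C=O (running total 7).
CH(COCH3): ketone, 1 C=O (running total 8).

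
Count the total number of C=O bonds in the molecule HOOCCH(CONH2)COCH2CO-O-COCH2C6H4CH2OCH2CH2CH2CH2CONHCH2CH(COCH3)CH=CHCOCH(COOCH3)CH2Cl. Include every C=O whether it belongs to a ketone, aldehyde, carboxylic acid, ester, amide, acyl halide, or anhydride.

9

HOOC: carboxylic acid, 1 C=O (running total 1).
CH(CONH2): amide, 1 C=O (running total 2).
CO: ketone, 1 C=O (running total 3).
CH2CO-O-COCH2: anhydride, 2 C=O (running total 5).
CH2CONHCH2: amide, 1 C=O (running total 6).
CH(COCH3): ketone, 1 C=O (running total 7).
CO: ketone, 1 C=O (running total 8).
CH(COOCH3): ester, 1 C=O (running total 9).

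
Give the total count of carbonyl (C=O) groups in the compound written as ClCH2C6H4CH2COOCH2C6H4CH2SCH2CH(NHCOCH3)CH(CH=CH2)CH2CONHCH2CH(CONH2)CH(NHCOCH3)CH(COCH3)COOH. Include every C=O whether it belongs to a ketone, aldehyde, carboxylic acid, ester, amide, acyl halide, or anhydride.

CH2COOCH2: ester, 1 C=O (running total 1).
CH(NHCOCH3): amide, 1 C=O (running total 2).
CH2CONHCH2: amide, 1 C=O (running total 3).
CH(CONH2): amide, 1 C=O (running total 4).
CH(NHCOCH3): amide, 1 C=O (running total 5).
CH(COCH3): ketone, 1 C=O (running total 6).
COOH: carboxylic acid, 1 C=O (running total 7).

7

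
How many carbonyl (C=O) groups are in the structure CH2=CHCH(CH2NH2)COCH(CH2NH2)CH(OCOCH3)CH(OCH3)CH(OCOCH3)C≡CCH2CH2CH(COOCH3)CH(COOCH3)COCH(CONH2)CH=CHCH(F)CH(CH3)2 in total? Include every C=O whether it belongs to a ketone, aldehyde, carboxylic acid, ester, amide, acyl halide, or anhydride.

CO: ketone, 1 C=O (running total 1).
CH(OCOCH3): ester, 1 C=O (running total 2).
CH(OCOCH3): ester, 1 C=O (running total 3).
CH(COOCH3): ester, 1 C=O (running total 4).
CH(COOCH3): ester, 1 C=O (running total 5).
CO: ketone, 1 C=O (running total 6).
CH(CONH2): amide, 1 C=O (running total 7).

7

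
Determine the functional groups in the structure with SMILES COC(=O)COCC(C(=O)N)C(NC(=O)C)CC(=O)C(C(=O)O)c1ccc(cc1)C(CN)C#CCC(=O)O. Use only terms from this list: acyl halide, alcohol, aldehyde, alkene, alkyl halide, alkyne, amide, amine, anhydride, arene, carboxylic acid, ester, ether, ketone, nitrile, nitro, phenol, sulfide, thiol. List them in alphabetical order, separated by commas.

Reading the structure from left to right:
  CH3OOC: CH3O–C(=O)–: carbonyl C bonded to C and to –OCH3 → ester (not ketone + ether).
  CH2OCH2: C–O–C with sp³ carbons on both sides and no adjacent C=O → ether.
  CH(CONH2): pendant –CONH2: carbonyl C bonded to C and N → amide.
  CH(NHCOCH3): pendant –NHC(=O)CH3: N bonded to a carbonyl → amide (not amine).
  CO: –C(=O)– with carbon on both sides → ketone.
  CH(COOH): pendant –COOH: carbonyl C bonded to C and –OH → carboxylic acid.
  C6H4: para-disubstituted benzene ring → arene.
  CH(CH2NH2): pendant –CH2NH2: N on sp³ C, no adjacent C=O → amine.
  C≡C: C≡C triple bond → alkyne.
  COOH: –COOH: carbonyl C bonded to –OH and C → carboxylic acid (the –OH is not a separate alcohol).

alkyne, amide, amine, arene, carboxylic acid, ester, ether, ketone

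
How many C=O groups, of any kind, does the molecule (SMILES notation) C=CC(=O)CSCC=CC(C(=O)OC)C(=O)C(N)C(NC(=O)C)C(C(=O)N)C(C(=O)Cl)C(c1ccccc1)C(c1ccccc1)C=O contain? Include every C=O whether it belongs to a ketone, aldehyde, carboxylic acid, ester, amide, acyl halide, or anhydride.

7

CO: ketone, 1 C=O (running total 1).
CH(COOCH3): ester, 1 C=O (running total 2).
CO: ketone, 1 C=O (running total 3).
CH(NHCOCH3): amide, 1 C=O (running total 4).
CH(CONH2): amide, 1 C=O (running total 5).
CH(COCl): acyl halide, 1 C=O (running total 6).
CHO: aldehyde, 1 C=O (running total 7).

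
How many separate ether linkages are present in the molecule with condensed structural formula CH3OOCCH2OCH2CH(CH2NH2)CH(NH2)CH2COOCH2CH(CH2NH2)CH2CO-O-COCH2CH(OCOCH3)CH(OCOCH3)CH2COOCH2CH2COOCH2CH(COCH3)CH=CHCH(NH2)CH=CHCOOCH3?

1

Working along the chain:
  CH3OOC: CH3O–C(=O)–: carbonyl C bonded to C and to –OCH3 → ester (not ketone + ether).
  CH2OCH2: C–O–C with sp³ carbons on both sides and no adjacent C=O → ether.
  CH(CH2NH2): pendant –CH2NH2: N on sp³ C, no adjacent C=O → amine.
  CH(NH2): –NH2 on an sp³ carbon with no adjacent C=O → amine.
  CH2COOCH2: –C(=O)–O–C with C on the carbonyl side → ester.
  CH(CH2NH2): pendant –CH2NH2: N on sp³ C, no adjacent C=O → amine.
  CH2CO-O-COCH2: two acyl groups sharing one oxygen, –C(=O)–O–C(=O)– → anhydride.
  CH(OCOCH3): pendant –OC(=O)CH3: an acyloxy group → ester.
  CH(OCOCH3): pendant –OC(=O)CH3: an acyloxy group → ester.
  CH2COOCH2: –C(=O)–O–C with C on the carbonyl side → ester.
  CH2COOCH2: –C(=O)–O–C with C on the carbonyl side → ester.
  CH(COCH3): pendant –COCH3: carbonyl C bonded to two carbons → ketone.
  CH=CH: C=C double bond → alkene.
  CH(NH2): –NH2 on an sp³ carbon with no adjacent C=O → amine.
  CH=CH: C=C double bond → alkene.
  COOCH3: –C(=O)OCH3: carbonyl C bonded to C and to –OCH3 → ester (not ketone + ether).
Ether appears at: CH2OCH2 → 1.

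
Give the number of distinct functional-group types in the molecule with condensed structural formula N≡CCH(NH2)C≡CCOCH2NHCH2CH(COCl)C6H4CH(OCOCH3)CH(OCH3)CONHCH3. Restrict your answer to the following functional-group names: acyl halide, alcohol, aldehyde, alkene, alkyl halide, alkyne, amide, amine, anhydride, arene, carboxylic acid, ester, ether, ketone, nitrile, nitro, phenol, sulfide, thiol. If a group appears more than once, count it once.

9

Reading the structure from left to right:
  N≡C: N≡C–: carbon triple-bonded to nitrogen → nitrile.
  CH(NH2): –NH2 on an sp³ carbon with no adjacent C=O → amine.
  C≡C: C≡C triple bond → alkyne.
  CO: –C(=O)– with carbon on both sides → ketone.
  CH2NHCH2: C–N–C with sp³ carbons and no adjacent C=O → amine (secondary).
  CH(COCl): pendant –C(=O)X: carbonyl C bonded to C and halogen → acyl halide.
  C6H4: para-disubstituted benzene ring → arene.
  CH(OCOCH3): pendant –OC(=O)CH3: an acyloxy group → ester.
  CH(OCH3): pendant –OCH3: C–O–C with sp³ C, no adjacent C=O → ether.
  CONHCH3: –C(=O)NHCH3: carbonyl C bonded to C and to N → amide (the N is not an amine).
Distinct types present: acyl halide, alkyne, amide, amine, arene, ester, ether, ketone, nitrile.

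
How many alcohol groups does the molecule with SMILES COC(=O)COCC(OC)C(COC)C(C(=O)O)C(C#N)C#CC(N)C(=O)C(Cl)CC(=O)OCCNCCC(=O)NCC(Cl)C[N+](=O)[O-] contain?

CH3O–C(=O)–: carbonyl C bonded to C and to –OCH3 → ester (not ketone + ether).
C–O–C with sp³ carbons on both sides and no adjacent C=O → ether.
pendant –OCH3: C–O–C with sp³ C, no adjacent C=O → ether.
pendant –CH2OCH3: C–O–C linkage → ether.
pendant –COOH: carbonyl C bonded to C and –OH → carboxylic acid.
pendant –C≡N: nitrile.
C≡C triple bond → alkyne.
–NH2 on an sp³ carbon with no adjacent C=O → amine.
–C(=O)– with carbon on both sides → ketone.
halogen on an sp³ carbon → alkyl halide.
–C(=O)–O–C with C on the carbonyl side → ester.
C–N–C with sp³ carbons and no adjacent C=O → amine (secondary).
–C(=O)–N– linkage → amide (the N is not an amine).
halogen on an sp³ carbon → alkyl halide.
–NO2 on carbon → nitro group.
No segment is a alcohol: CH2OCH2 is ether, not alcohol; CH(OCH3) is ether, not alcohol; CH(CH2OCH3) is ether, not alcohol. → 0.

0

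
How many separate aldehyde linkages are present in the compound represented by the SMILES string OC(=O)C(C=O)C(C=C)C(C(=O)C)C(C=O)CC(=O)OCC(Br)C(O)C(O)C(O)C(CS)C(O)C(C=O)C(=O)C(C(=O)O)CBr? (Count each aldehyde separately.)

Working along the chain:
  HOOC: –COOH: carbonyl C bonded to –OH and C → carboxylic acid (the –OH is not a separate alcohol).
  CH(CHO): pendant –CHO: carbonyl C bonded to C and H → aldehyde.
  CH(CH=CH2): pendant –CH=CH2: C=C double bond → alkene.
  CH(COCH3): pendant –COCH3: carbonyl C bonded to two carbons → ketone.
  CH(CHO): pendant –CHO: carbonyl C bonded to C and H → aldehyde.
  CH2COOCH2: –C(=O)–O–C with C on the carbonyl side → ester.
  CH(Br): halogen on an sp³ carbon → alkyl halide.
  CH(OH): –OH on an sp³ carbon → alcohol (secondary).
  CH(OH): –OH on an sp³ carbon → alcohol (secondary).
  CH(OH): –OH on an sp³ carbon → alcohol (secondary).
  CH(CH2SH): pendant –CH2SH → thiol.
  CH(OH): –OH on an sp³ carbon → alcohol (secondary).
  CH(CHO): pendant –CHO: carbonyl C bonded to C and H → aldehyde.
  CO: –C(=O)– with carbon on both sides → ketone.
  CH(COOH): pendant –COOH: carbonyl C bonded to C and –OH → carboxylic acid.
  CH2Br: halogen on an sp³ carbon → alkyl halide.
Aldehyde appears at: CH(CHO), CH(CHO), CH(CHO) → 3.

3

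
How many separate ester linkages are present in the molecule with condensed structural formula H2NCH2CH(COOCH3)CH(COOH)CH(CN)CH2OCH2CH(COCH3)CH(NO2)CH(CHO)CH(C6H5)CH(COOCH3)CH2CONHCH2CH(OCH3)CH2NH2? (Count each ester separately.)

Reading the structure from left to right:
  H2NCH2: –NH2 on an sp³ carbon with no adjacent C=O → amine.
  CH(COOCH3): pendant –COOCH3: carbonyl C bonded to C and –OCH3 → ester.
  CH(COOH): pendant –COOH: carbonyl C bonded to C and –OH → carboxylic acid.
  CH(CN): pendant –C≡N: nitrile.
  CH2OCH2: C–O–C with sp³ carbons on both sides and no adjacent C=O → ether.
  CH(COCH3): pendant –COCH3: carbonyl C bonded to two carbons → ketone.
  CH(NO2): –NO2 on an sp³ carbon → nitro (the N=O is not a carbonyl).
  CH(CHO): pendant –CHO: carbonyl C bonded to C and H → aldehyde.
  CH(C6H5): pendant –C6H5: benzene ring → arene.
  CH(COOCH3): pendant –COOCH3: carbonyl C bonded to C and –OCH3 → ester.
  CH2CONHCH2: –C(=O)–N– linkage → amide (the N is not an amine).
  CH(OCH3): pendant –OCH3: C–O–C with sp³ C, no adjacent C=O → ether.
  CH2NH2: –NH2 on an sp³ carbon with no adjacent C=O → amine.
Ester appears at: CH(COOCH3), CH(COOCH3) → 2.

2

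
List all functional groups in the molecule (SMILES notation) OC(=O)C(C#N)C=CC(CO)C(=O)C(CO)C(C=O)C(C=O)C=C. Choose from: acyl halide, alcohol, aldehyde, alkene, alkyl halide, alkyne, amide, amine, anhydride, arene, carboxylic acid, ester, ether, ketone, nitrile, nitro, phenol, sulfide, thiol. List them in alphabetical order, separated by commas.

alcohol, aldehyde, alkene, carboxylic acid, ketone, nitrile

Taking each segment in turn:
  HOOC: –COOH: carbonyl C bonded to –OH and C → carboxylic acid (the –OH is not a separate alcohol).
  CH(CN): pendant –C≡N: nitrile.
  CH=CH: C=C double bond → alkene.
  CH(CH2OH): pendant –CH2OH on an sp³ backbone C → alcohol.
  CO: –C(=O)– with carbon on both sides → ketone.
  CH(CH2OH): pendant –CH2OH on an sp³ backbone C → alcohol.
  CH(CHO): pendant –CHO: carbonyl C bonded to C and H → aldehyde.
  CH(CHO): pendant –CHO: carbonyl C bonded to C and H → aldehyde.
  CH=CH2: C=C double bond → alkene.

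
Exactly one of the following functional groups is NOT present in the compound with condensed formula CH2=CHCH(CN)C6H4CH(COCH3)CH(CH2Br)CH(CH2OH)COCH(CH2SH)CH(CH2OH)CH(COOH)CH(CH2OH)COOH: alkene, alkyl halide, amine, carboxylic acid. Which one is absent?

alkene: present (CH2=CH — C=C double bond → alkene).
carboxylic acid: present (CH(COOH) — pendant –COOH: carbonyl C bonded to C and –OH → carboxylic acid).
alkyl halide: present (CH(CH2Br) — pendant –CH2X: halogen on sp³ carbon → alkyl halide).
amine: no segment matches this pattern.

amine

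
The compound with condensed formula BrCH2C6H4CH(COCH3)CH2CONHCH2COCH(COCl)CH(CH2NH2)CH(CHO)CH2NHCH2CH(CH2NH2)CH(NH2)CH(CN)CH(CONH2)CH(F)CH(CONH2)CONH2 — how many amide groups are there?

4

Reading the structure from left to right:
  BrCH2: halogen on an sp³ carbon → alkyl halide.
  C6H4: para-disubstituted benzene ring → arene.
  CH(COCH3): pendant –COCH3: carbonyl C bonded to two carbons → ketone.
  CH2CONHCH2: –C(=O)–N– linkage → amide (the N is not an amine).
  CO: –C(=O)– with carbon on both sides → ketone.
  CH(COCl): pendant –C(=O)X: carbonyl C bonded to C and halogen → acyl halide.
  CH(CH2NH2): pendant –CH2NH2: N on sp³ C, no adjacent C=O → amine.
  CH(CHO): pendant –CHO: carbonyl C bonded to C and H → aldehyde.
  CH2NHCH2: C–N–C with sp³ carbons and no adjacent C=O → amine (secondary).
  CH(CH2NH2): pendant –CH2NH2: N on sp³ C, no adjacent C=O → amine.
  CH(NH2): –NH2 on an sp³ carbon with no adjacent C=O → amine.
  CH(CN): pendant –C≡N: nitrile.
  CH(CONH2): pendant –CONH2: carbonyl C bonded to C and N → amide.
  CH(F): halogen on an sp³ carbon → alkyl halide.
  CH(CONH2): pendant –CONH2: carbonyl C bonded to C and N → amide.
  CONH2: –C(=O)NH2: carbonyl C bonded to C and to N → amide (the N is not a separate amine).
Amide appears at: CH2CONHCH2, CH(CONH2), CH(CONH2), CONH2 → 4.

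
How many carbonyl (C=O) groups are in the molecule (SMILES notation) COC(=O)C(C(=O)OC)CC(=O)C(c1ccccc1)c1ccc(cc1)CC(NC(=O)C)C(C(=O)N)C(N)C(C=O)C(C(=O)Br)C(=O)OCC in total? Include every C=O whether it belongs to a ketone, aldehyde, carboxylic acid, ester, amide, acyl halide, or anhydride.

8

CH3OOC: ester, 1 C=O (running total 1).
CH(COOCH3): ester, 1 C=O (running total 2).
CO: ketone, 1 C=O (running total 3).
CH(NHCOCH3): amide, 1 C=O (running total 4).
CH(CONH2): amide, 1 C=O (running total 5).
CH(CHO): aldehyde, 1 C=O (running total 6).
CH(COBr): acyl halide, 1 C=O (running total 7).
COOCH2CH3: ester, 1 C=O (running total 8).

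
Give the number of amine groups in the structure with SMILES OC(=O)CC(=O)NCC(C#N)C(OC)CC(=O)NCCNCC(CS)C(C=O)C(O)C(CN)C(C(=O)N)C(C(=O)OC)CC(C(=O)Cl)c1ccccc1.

–COOH: carbonyl C bonded to –OH and C → carboxylic acid (the –OH is not a separate alcohol).
–C(=O)–N– linkage → amide (the N is not an amine).
pendant –C≡N: nitrile.
pendant –OCH3: C–O–C with sp³ C, no adjacent C=O → ether.
–C(=O)–N– linkage → amide (the N is not an amine).
C–N–C with sp³ carbons and no adjacent C=O → amine (secondary).
pendant –CH2SH → thiol.
pendant –CHO: carbonyl C bonded to C and H → aldehyde.
–OH on an sp³ carbon → alcohol (secondary).
pendant –CH2NH2: N on sp³ C, no adjacent C=O → amine.
pendant –CONH2: carbonyl C bonded to C and N → amide.
pendant –COOCH3: carbonyl C bonded to C and –OCH3 → ester.
pendant –C(=O)X: carbonyl C bonded to C and halogen → acyl halide.
–C6H5 phenyl ring → arene.
Amine appears at: CH2NHCH2, CH(CH2NH2) → 2.

2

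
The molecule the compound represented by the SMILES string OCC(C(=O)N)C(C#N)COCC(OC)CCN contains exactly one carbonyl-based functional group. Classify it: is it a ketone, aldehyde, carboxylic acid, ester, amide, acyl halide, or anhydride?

amide

The carbonyl is in the CH(CONH2) segment: pendant –CONH2: carbonyl C bonded to C and N → amide.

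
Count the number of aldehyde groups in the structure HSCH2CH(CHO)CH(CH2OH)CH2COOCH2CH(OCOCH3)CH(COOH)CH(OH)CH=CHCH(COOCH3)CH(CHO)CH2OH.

Taking each segment in turn:
  HSCH2: –SH on an sp³ carbon → thiol.
  CH(CHO): pendant –CHO: carbonyl C bonded to C and H → aldehyde.
  CH(CH2OH): pendant –CH2OH on an sp³ backbone C → alcohol.
  CH2COOCH2: –C(=O)–O–C with C on the carbonyl side → ester.
  CH(OCOCH3): pendant –OC(=O)CH3: an acyloxy group → ester.
  CH(COOH): pendant –COOH: carbonyl C bonded to C and –OH → carboxylic acid.
  CH(OH): –OH on an sp³ carbon → alcohol (secondary).
  CH=CH: C=C double bond → alkene.
  CH(COOCH3): pendant –COOCH3: carbonyl C bonded to C and –OCH3 → ester.
  CH(CHO): pendant –CHO: carbonyl C bonded to C and H → aldehyde.
  CH2OH: –OH on an sp³ carbon → alcohol.
Aldehyde appears at: CH(CHO), CH(CHO) → 2.

2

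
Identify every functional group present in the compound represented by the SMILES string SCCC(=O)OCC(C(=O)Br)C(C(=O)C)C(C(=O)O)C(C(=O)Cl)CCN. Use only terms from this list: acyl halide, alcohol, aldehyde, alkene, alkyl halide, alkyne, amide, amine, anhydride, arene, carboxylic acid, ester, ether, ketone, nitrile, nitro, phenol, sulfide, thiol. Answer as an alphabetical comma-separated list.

Working along the chain:
  HSCH2: –SH on an sp³ carbon → thiol.
  CH2COOCH2: –C(=O)–O–C with C on the carbonyl side → ester.
  CH(COBr): pendant –C(=O)X: carbonyl C bonded to C and halogen → acyl halide.
  CH(COCH3): pendant –COCH3: carbonyl C bonded to two carbons → ketone.
  CH(COOH): pendant –COOH: carbonyl C bonded to C and –OH → carboxylic acid.
  CH(COCl): pendant –C(=O)X: carbonyl C bonded to C and halogen → acyl halide.
  CH2NH2: –NH2 on an sp³ carbon with no adjacent C=O → amine.

acyl halide, amine, carboxylic acid, ester, ketone, thiol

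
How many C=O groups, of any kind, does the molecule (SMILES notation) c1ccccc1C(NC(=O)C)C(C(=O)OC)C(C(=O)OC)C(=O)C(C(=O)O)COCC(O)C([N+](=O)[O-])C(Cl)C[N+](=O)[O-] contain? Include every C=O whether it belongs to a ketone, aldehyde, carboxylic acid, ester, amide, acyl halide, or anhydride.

CH(NHCOCH3): amide, 1 C=O (running total 1).
CH(COOCH3): ester, 1 C=O (running total 2).
CH(COOCH3): ester, 1 C=O (running total 3).
CO: ketone, 1 C=O (running total 4).
CH(COOH): carboxylic acid, 1 C=O (running total 5).

5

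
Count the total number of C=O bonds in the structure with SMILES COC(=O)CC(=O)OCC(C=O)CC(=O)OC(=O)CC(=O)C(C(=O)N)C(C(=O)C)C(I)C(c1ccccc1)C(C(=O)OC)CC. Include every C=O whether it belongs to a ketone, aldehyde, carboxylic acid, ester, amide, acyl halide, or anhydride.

CH3OOC: ester, 1 C=O (running total 1).
CH2COOCH2: ester, 1 C=O (running total 2).
CH(CHO): aldehyde, 1 C=O (running total 3).
CH2CO-O-COCH2: anhydride, 2 C=O (running total 5).
CO: ketone, 1 C=O (running total 6).
CH(CONH2): amide, 1 C=O (running total 7).
CH(COCH3): ketone, 1 C=O (running total 8).
CH(COOCH3): ester, 1 C=O (running total 9).

9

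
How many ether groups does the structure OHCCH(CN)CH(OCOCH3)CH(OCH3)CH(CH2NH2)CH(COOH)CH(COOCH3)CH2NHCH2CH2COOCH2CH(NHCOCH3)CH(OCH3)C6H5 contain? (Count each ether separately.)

terminal –CHO: carbonyl C bonded to H and C → aldehyde.
pendant –C≡N: nitrile.
pendant –OC(=O)CH3: an acyloxy group → ester.
pendant –OCH3: C–O–C with sp³ C, no adjacent C=O → ether.
pendant –CH2NH2: N on sp³ C, no adjacent C=O → amine.
pendant –COOH: carbonyl C bonded to C and –OH → carboxylic acid.
pendant –COOCH3: carbonyl C bonded to C and –OCH3 → ester.
C–N–C with sp³ carbons and no adjacent C=O → amine (secondary).
–C(=O)–O–C with C on the carbonyl side → ester.
pendant –NHC(=O)CH3: N bonded to a carbonyl → amide (not amine).
pendant –OCH3: C–O–C with sp³ C, no adjacent C=O → ether.
–C6H5 phenyl ring → arene.
Ether appears at: CH(OCH3), CH(OCH3) → 2.

2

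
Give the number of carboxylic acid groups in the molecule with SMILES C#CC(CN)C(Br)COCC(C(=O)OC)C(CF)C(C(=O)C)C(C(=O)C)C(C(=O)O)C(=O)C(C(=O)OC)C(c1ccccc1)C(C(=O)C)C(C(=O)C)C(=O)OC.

1

C≡C triple bond → alkyne.
pendant –CH2NH2: N on sp³ C, no adjacent C=O → amine.
halogen on an sp³ carbon → alkyl halide.
C–O–C with sp³ carbons on both sides and no adjacent C=O → ether.
pendant –COOCH3: carbonyl C bonded to C and –OCH3 → ester.
pendant –CH2X: halogen on sp³ carbon → alkyl halide.
pendant –COCH3: carbonyl C bonded to two carbons → ketone.
pendant –COCH3: carbonyl C bonded to two carbons → ketone.
pendant –COOH: carbonyl C bonded to C and –OH → carboxylic acid.
–C(=O)– with carbon on both sides → ketone.
pendant –COOCH3: carbonyl C bonded to C and –OCH3 → ester.
pendant –C6H5: benzene ring → arene.
pendant –COCH3: carbonyl C bonded to two carbons → ketone.
pendant –COCH3: carbonyl C bonded to two carbons → ketone.
–C(=O)OCH3: carbonyl C bonded to C and to –OCH3 → ester (not ketone + ether).
Carboxylic acid appears at: CH(COOH) → 1.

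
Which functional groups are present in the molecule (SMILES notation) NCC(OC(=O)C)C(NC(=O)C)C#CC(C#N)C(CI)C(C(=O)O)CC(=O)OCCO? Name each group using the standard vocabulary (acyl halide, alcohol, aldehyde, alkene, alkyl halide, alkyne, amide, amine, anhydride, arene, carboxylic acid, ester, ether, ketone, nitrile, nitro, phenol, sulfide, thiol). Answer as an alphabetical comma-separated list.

Reading the structure from left to right:
  H2NCH2: –NH2 on an sp³ carbon with no adjacent C=O → amine.
  CH(OCOCH3): pendant –OC(=O)CH3: an acyloxy group → ester.
  CH(NHCOCH3): pendant –NHC(=O)CH3: N bonded to a carbonyl → amide (not amine).
  C≡C: C≡C triple bond → alkyne.
  CH(CN): pendant –C≡N: nitrile.
  CH(CH2I): pendant –CH2X: halogen on sp³ carbon → alkyl halide.
  CH(COOH): pendant –COOH: carbonyl C bonded to C and –OH → carboxylic acid.
  CH2COOCH2: –C(=O)–O–C with C on the carbonyl side → ester.
  CH2OH: –OH on an sp³ carbon → alcohol.

alcohol, alkyl halide, alkyne, amide, amine, carboxylic acid, ester, nitrile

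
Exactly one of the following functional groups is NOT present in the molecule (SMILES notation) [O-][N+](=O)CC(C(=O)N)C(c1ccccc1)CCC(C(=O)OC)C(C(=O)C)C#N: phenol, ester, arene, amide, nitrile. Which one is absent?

amide: present (CH(CONH2) — pendant –CONH2: carbonyl C bonded to C and N → amide).
nitrile: present (CN — –C≡N: carbon triple-bonded to nitrogen → nitrile).
ester: present (CH(COOCH3) — pendant –COOCH3: carbonyl C bonded to C and –OCH3 → ester).
arene: present (CH(C6H5) — pendant –C6H5: benzene ring → arene).
phenol: no segment matches this pattern.

phenol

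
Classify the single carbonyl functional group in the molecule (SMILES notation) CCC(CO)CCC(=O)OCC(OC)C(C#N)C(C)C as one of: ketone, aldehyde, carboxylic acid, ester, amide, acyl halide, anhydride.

ester

The carbonyl is in the CH2COOCH2 segment: –C(=O)–O–C with C on the carbonyl side → ester.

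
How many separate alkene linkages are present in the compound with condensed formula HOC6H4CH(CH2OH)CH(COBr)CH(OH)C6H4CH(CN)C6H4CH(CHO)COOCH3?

0

–OH attached directly to an aromatic ring → phenol (not alcohol); the ring itself is an arene.
pendant –CH2OH on an sp³ backbone C → alcohol.
pendant –C(=O)X: carbonyl C bonded to C and halogen → acyl halide.
–OH on an sp³ carbon → alcohol (secondary).
para-disubstituted benzene ring → arene.
pendant –C≡N: nitrile.
para-disubstituted benzene ring → arene.
pendant –CHO: carbonyl C bonded to C and H → aldehyde.
–C(=O)OCH3: carbonyl C bonded to C and to –OCH3 → ester (not ketone + ether).
No segment is a alkene: HOC6H4 is arene/phenol, not alkene; C6H4 is arene, not alkene; C6H4 is arene, not alkene. → 0.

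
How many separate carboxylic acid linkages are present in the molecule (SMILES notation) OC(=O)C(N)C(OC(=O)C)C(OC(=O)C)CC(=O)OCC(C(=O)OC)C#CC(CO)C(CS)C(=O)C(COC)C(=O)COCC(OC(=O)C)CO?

1

–COOH: carbonyl C bonded to –OH and C → carboxylic acid (the –OH is not a separate alcohol).
–NH2 on an sp³ carbon with no adjacent C=O → amine.
pendant –OC(=O)CH3: an acyloxy group → ester.
pendant –OC(=O)CH3: an acyloxy group → ester.
–C(=O)–O–C with C on the carbonyl side → ester.
pendant –COOCH3: carbonyl C bonded to C and –OCH3 → ester.
C≡C triple bond → alkyne.
pendant –CH2OH on an sp³ backbone C → alcohol.
pendant –CH2SH → thiol.
–C(=O)– with carbon on both sides → ketone.
pendant –CH2OCH3: C–O–C linkage → ether.
–C(=O)– with carbon on both sides → ketone.
C–O–C with sp³ carbons on both sides and no adjacent C=O → ether.
pendant –OC(=O)CH3: an acyloxy group → ester.
–OH on an sp³ carbon → alcohol.
Carboxylic acid appears at: HOOC → 1.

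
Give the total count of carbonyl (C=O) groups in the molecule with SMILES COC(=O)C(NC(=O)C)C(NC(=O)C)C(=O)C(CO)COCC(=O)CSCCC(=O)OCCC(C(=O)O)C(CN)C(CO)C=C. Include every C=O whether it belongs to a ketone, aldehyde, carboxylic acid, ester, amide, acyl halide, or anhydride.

CH3OOC: ester, 1 C=O (running total 1).
CH(NHCOCH3): amide, 1 C=O (running total 2).
CH(NHCOCH3): amide, 1 C=O (running total 3).
CO: ketone, 1 C=O (running total 4).
CO: ketone, 1 C=O (running total 5).
CH2COOCH2: ester, 1 C=O (running total 6).
CH(COOH): carboxylic acid, 1 C=O (running total 7).

7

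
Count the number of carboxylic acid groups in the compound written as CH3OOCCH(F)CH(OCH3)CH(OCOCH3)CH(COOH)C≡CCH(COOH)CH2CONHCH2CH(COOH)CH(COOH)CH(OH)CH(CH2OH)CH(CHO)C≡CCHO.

4

Taking each segment in turn:
  CH3OOC: CH3O–C(=O)–: carbonyl C bonded to C and to –OCH3 → ester (not ketone + ether).
  CH(F): halogen on an sp³ carbon → alkyl halide.
  CH(OCH3): pendant –OCH3: C–O–C with sp³ C, no adjacent C=O → ether.
  CH(OCOCH3): pendant –OC(=O)CH3: an acyloxy group → ester.
  CH(COOH): pendant –COOH: carbonyl C bonded to C and –OH → carboxylic acid.
  C≡C: C≡C triple bond → alkyne.
  CH(COOH): pendant –COOH: carbonyl C bonded to C and –OH → carboxylic acid.
  CH2CONHCH2: –C(=O)–N– linkage → amide (the N is not an amine).
  CH(COOH): pendant –COOH: carbonyl C bonded to C and –OH → carboxylic acid.
  CH(COOH): pendant –COOH: carbonyl C bonded to C and –OH → carboxylic acid.
  CH(OH): –OH on an sp³ carbon → alcohol (secondary).
  CH(CH2OH): pendant –CH2OH on an sp³ backbone C → alcohol.
  CH(CHO): pendant –CHO: carbonyl C bonded to C and H → aldehyde.
  C≡C: C≡C triple bond → alkyne.
  CHO: terminal –CHO: carbonyl C bonded to H and C → aldehyde.
Carboxylic acid appears at: CH(COOH), CH(COOH), CH(COOH), CH(COOH) → 4.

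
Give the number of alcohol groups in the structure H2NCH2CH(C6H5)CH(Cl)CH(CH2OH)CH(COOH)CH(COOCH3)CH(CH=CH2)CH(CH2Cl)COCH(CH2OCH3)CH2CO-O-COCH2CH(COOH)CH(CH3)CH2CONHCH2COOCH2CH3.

Reading the structure from left to right:
  H2NCH2: –NH2 on an sp³ carbon with no adjacent C=O → amine.
  CH(C6H5): pendant –C6H5: benzene ring → arene.
  CH(Cl): halogen on an sp³ carbon → alkyl halide.
  CH(CH2OH): pendant –CH2OH on an sp³ backbone C → alcohol.
  CH(COOH): pendant –COOH: carbonyl C bonded to C and –OH → carboxylic acid.
  CH(COOCH3): pendant –COOCH3: carbonyl C bonded to C and –OCH3 → ester.
  CH(CH=CH2): pendant –CH=CH2: C=C double bond → alkene.
  CH(CH2Cl): pendant –CH2X: halogen on sp³ carbon → alkyl halide.
  CO: –C(=O)– with carbon on both sides → ketone.
  CH(CH2OCH3): pendant –CH2OCH3: C–O–C linkage → ether.
  CH2CO-O-COCH2: two acyl groups sharing one oxygen, –C(=O)–O–C(=O)– → anhydride.
  CH(COOH): pendant –COOH: carbonyl C bonded to C and –OH → carboxylic acid.
  CH2CONHCH2: –C(=O)–N– linkage → amide (the N is not an amine).
  COOCH2CH3: –C(=O)OCH2CH3: carbonyl C bonded to C and to –OEt → ester.
Alcohol appears at: CH(CH2OH) → 1.

1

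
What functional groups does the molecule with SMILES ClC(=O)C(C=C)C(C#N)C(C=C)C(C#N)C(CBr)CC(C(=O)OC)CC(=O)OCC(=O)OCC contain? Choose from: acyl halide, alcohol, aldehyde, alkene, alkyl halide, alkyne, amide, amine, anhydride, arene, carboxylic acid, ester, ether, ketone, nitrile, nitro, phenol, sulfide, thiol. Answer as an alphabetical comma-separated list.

acyl halide, alkene, alkyl halide, ester, nitrile

–C(=O)Cl: carbonyl C bonded to C and to a halogen → acyl halide (not alkyl halide).
pendant –CH=CH2: C=C double bond → alkene.
pendant –C≡N: nitrile.
pendant –CH=CH2: C=C double bond → alkene.
pendant –C≡N: nitrile.
pendant –CH2X: halogen on sp³ carbon → alkyl halide.
pendant –COOCH3: carbonyl C bonded to C and –OCH3 → ester.
–C(=O)–O–C with C on the carbonyl side → ester.
–C(=O)OCH2CH3: carbonyl C bonded to C and to –OEt → ester.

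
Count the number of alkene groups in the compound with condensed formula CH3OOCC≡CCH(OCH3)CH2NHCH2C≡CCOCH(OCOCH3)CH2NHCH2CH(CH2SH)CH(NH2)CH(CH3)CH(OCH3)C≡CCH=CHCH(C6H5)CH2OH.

Reading the structure from left to right:
  CH3OOC: CH3O–C(=O)–: carbonyl C bonded to C and to –OCH3 → ester (not ketone + ether).
  C≡C: C≡C triple bond → alkyne.
  CH(OCH3): pendant –OCH3: C–O–C with sp³ C, no adjacent C=O → ether.
  CH2NHCH2: C–N–C with sp³ carbons and no adjacent C=O → amine (secondary).
  C≡C: C≡C triple bond → alkyne.
  CO: –C(=O)– with carbon on both sides → ketone.
  CH(OCOCH3): pendant –OC(=O)CH3: an acyloxy group → ester.
  CH2NHCH2: C–N–C with sp³ carbons and no adjacent C=O → amine (secondary).
  CH(CH2SH): pendant –CH2SH → thiol.
  CH(NH2): –NH2 on an sp³ carbon with no adjacent C=O → amine.
  CH(OCH3): pendant –OCH3: C–O–C with sp³ C, no adjacent C=O → ether.
  C≡C: C≡C triple bond → alkyne.
  CH=CH: C=C double bond → alkene.
  CH(C6H5): pendant –C6H5: benzene ring → arene.
  CH2OH: –OH on an sp³ carbon → alcohol.
Alkene appears at: CH=CH → 1.

1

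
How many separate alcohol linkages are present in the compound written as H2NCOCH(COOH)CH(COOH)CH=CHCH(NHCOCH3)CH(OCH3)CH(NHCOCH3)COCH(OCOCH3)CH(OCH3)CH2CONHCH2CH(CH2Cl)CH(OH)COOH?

1

–C(=O)NH2: carbonyl C bonded to C and to N → amide (the N is not a separate amine).
pendant –COOH: carbonyl C bonded to C and –OH → carboxylic acid.
pendant –COOH: carbonyl C bonded to C and –OH → carboxylic acid.
C=C double bond → alkene.
pendant –NHC(=O)CH3: N bonded to a carbonyl → amide (not amine).
pendant –OCH3: C–O–C with sp³ C, no adjacent C=O → ether.
pendant –NHC(=O)CH3: N bonded to a carbonyl → amide (not amine).
–C(=O)– with carbon on both sides → ketone.
pendant –OC(=O)CH3: an acyloxy group → ester.
pendant –OCH3: C–O–C with sp³ C, no adjacent C=O → ether.
–C(=O)–N– linkage → amide (the N is not an amine).
pendant –CH2X: halogen on sp³ carbon → alkyl halide.
–OH on an sp³ carbon → alcohol (secondary).
–COOH: carbonyl C bonded to –OH and C → carboxylic acid (the –OH is not a separate alcohol).
Alcohol appears at: CH(OH) → 1.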